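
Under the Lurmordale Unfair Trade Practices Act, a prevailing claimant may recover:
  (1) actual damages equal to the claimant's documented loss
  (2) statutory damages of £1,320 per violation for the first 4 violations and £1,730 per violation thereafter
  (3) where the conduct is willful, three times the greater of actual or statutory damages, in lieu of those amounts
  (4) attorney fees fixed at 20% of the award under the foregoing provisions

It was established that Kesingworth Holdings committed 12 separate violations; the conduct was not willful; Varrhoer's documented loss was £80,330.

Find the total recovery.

First 4 violations: 4 × £1,320 = £5,280
Remaining violations: (12 − 4) × £1,730 = £13,840
Statutory damages: £5,280 + £13,840 = £19,120
Conduct not willful: the in-lieu enhancement does not apply.
Actual plus statutory damages: £80,330 + £19,120 = £99,450
Attorney fees: 20% of £99,450 = £19,890
Total recovery: £99,450 + £19,890 = £119,340

£119,340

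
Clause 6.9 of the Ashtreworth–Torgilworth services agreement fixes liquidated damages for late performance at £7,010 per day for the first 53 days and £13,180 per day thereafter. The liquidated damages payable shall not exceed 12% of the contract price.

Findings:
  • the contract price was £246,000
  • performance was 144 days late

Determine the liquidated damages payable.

£29,520

First 53 days: 53 × £7,010 = £371,530
Remaining days: (144 − 53) × £13,180 = £1,199,380
Accrued per-day damages: £371,530 + £1,199,380 = £1,570,910
Cap: 12% of £246,000 = £29,520
Cap at £29,520: £1,570,910 exceeds the cap → £29,520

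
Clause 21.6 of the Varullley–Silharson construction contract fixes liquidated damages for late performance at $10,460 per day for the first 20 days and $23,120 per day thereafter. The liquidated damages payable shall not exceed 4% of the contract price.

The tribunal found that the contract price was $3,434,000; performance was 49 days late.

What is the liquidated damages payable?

First 20 days: 20 × $10,460 = $209,200
Remaining days: (49 − 20) × $23,120 = $670,480
Accrued per-day damages: $209,200 + $670,480 = $879,680
Cap: 4% of $3,434,000 = $137,360
Cap at $137,360: $879,680 exceeds the cap → $137,360

$137,360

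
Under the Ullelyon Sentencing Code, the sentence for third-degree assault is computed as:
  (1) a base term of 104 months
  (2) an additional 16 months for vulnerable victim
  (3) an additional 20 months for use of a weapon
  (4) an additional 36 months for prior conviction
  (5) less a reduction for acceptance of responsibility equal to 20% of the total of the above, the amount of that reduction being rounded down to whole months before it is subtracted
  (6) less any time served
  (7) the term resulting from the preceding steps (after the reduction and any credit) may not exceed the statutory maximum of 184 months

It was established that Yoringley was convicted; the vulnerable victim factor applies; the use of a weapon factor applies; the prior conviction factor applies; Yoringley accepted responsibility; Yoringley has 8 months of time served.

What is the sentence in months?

133 months

Vulnerable victim enhancement: +16 months
Use of a weapon enhancement: +20 months
Prior conviction enhancement: +36 months
Adjusted term: 104 months + 16 months + 20 months + 36 months = 176 months
Acceptance of responsibility reduction: 20% of 176 months = 35 months (rounded down)
After reduction: 176 − 35 = 141 months
Less time served: 141 months − 8 months = 133 months
Cap at 184 months: 133 months is within the cap, no reduction.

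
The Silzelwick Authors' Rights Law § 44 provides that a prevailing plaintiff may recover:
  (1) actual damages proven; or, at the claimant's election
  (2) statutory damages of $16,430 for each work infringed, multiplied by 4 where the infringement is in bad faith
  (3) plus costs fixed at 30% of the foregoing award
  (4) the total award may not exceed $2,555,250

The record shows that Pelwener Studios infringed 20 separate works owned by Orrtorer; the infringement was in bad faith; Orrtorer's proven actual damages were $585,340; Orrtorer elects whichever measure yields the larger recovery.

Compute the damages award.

Statutory damages: 20 × $16,430 = $328,600
Multiplied by 4: 4 × $328,600 = $1,314,400
Greater of actual damages ($585,340) or enhanced statutory damages ($1,314,400): $1,314,400
Costs: 30% of $1,314,400 = $394,320
Award plus costs: $1,314,400 + $394,320 = $1,708,720
Cap at $2,555,250: $1,708,720 is within the cap, no reduction.

$1,708,720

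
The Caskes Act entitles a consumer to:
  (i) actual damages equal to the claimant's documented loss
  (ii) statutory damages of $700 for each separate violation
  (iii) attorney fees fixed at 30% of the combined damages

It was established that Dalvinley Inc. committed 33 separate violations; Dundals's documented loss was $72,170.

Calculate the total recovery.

Statutory damages: 33 × $700 = $23,100
Combined damages: $72,170 + $23,100 = $95,270
Attorney fees: 30% of $95,270 = $28,581
Total recovery: $95,270 + $28,581 = $123,851

$123,851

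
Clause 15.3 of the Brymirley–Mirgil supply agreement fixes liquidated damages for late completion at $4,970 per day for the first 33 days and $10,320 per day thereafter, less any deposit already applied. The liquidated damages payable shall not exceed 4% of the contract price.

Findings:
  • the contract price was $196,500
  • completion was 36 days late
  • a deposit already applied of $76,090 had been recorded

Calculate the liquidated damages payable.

First 33 days: 33 × $4,970 = $164,010
Remaining days: (36 − 33) × $10,320 = $30,960
Accrued per-day damages: $164,010 + $30,960 = $194,970
Less deposit already applied: $194,970 − $76,090 = $118,880
Cap: 4% of $196,500 = $7,860
Cap at $7,860: $118,880 exceeds the cap → $7,860

$7,860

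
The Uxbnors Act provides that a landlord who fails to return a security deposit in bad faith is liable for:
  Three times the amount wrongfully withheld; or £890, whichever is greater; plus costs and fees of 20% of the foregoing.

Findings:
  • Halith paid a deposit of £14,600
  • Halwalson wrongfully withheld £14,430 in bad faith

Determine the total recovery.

£51,948

Trebled: 3 × £14,430 = £43,290
Minimum £890: £43,290 meets the minimum, no increase.
Costs and fees: 20% of £43,290 = £8,658
Total recovery: £43,290 + £8,658 = £51,948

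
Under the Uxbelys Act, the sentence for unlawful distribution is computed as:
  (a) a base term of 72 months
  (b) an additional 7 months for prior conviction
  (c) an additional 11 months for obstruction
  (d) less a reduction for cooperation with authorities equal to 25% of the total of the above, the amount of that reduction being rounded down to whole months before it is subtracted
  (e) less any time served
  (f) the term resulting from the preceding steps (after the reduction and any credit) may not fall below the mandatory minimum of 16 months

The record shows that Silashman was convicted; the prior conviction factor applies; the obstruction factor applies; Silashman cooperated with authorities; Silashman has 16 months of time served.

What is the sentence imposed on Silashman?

52 months

Prior conviction enhancement: +7 months
Obstruction enhancement: +11 months
Adjusted term: 72 months + 7 months + 11 months = 90 months
Cooperation with authorities reduction: 25% of 90 months = 22 months (rounded down)
After reduction: 90 − 22 = 68 months
Less time served: 68 months − 16 months = 52 months
Minimum 16 months: 52 months meets the minimum, no increase.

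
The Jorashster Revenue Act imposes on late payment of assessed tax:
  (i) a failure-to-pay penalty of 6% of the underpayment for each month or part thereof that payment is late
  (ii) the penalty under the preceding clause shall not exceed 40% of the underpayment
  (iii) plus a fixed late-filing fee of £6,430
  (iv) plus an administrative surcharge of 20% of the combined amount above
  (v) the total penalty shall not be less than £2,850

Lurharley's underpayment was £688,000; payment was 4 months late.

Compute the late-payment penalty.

£205,860

Accrued rate: 6% × 4 = 24%, capped at 40% → 24%
Failure-to-pay penalty: 24% of £688,000 = £165,120
Penalty before surcharge: £165,120 + £6,430 = £171,550
Administrative surcharge: 20% of £171,550 = £34,310
Total penalty: £171,550 + £34,310 = £205,860
Minimum £2,850: £205,860 meets the minimum, no increase.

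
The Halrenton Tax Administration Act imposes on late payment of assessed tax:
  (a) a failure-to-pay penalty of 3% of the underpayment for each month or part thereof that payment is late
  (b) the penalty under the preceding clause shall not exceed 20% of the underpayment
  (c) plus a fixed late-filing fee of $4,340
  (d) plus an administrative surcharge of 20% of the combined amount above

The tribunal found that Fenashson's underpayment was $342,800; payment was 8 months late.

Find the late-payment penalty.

$87,480

Accrued rate: 3% × 8 = 24%, capped at 20% → 20%
Failure-to-pay penalty: 20% of $342,800 = $68,560
Penalty before surcharge: $68,560 + $4,340 = $72,900
Administrative surcharge: 20% of $72,900 = $14,580
Total penalty: $72,900 + $14,580 = $87,480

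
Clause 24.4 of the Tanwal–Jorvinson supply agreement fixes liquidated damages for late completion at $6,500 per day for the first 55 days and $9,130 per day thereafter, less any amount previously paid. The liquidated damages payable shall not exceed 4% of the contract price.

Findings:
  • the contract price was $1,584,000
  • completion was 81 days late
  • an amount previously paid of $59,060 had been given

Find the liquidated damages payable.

$63,360

First 55 days: 55 × $6,500 = $357,500
Remaining days: (81 − 55) × $9,130 = $237,380
Accrued per-day damages: $357,500 + $237,380 = $594,880
Less amount previously paid: $594,880 − $59,060 = $535,820
Cap: 4% of $1,584,000 = $63,360
Cap at $63,360: $535,820 exceeds the cap → $63,360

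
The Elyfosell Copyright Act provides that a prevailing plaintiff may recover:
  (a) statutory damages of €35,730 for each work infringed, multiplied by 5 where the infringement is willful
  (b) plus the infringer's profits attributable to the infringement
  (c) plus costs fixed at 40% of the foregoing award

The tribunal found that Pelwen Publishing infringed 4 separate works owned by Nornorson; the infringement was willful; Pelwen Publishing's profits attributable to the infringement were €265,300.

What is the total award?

Statutory damages: 4 × €35,730 = €142,920
Multiplied by 5: 5 × €142,920 = €714,600
Combined award: €714,600 + €265,300 = €979,900
Costs: 40% of €979,900 = €391,960
Award plus costs: €979,900 + €391,960 = €1,371,860

€1,371,860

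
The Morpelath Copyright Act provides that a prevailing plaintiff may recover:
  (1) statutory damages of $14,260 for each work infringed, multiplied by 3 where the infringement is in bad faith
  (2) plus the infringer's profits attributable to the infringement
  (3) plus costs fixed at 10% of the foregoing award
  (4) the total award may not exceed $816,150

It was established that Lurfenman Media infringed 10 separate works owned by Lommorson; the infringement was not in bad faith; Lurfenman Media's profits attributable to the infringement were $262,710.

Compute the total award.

$445,841

Statutory damages: 10 × $14,260 = $142,600
Infringement not in bad faith: no ×3 enhancement.
Combined award: $142,600 + $262,710 = $405,310
Costs: 10% of $405,310 = $40,531
Award plus costs: $405,310 + $40,531 = $445,841
Cap at $816,150: $445,841 is within the cap, no reduction.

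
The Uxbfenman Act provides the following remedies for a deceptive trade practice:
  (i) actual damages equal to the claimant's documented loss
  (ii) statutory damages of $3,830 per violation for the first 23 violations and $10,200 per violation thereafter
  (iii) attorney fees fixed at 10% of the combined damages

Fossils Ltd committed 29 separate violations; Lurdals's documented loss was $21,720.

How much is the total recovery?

$188,111

First 23 violations: 23 × $3,830 = $88,090
Remaining violations: (29 − 23) × $10,200 = $61,200
Statutory damages: $88,090 + $61,200 = $149,290
Combined damages: $21,720 + $149,290 = $171,010
Attorney fees: 10% of $171,010 = $17,101
Total recovery: $171,010 + $17,101 = $188,111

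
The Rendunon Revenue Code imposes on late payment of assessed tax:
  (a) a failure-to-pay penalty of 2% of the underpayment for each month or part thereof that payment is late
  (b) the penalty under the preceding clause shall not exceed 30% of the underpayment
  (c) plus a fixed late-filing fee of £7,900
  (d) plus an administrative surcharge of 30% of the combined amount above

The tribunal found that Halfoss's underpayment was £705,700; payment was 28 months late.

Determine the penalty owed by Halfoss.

£285,493

Accrued rate: 2% × 28 = 56%, capped at 30% → 30%
Failure-to-pay penalty: 30% of £705,700 = £211,710
Penalty before surcharge: £211,710 + £7,900 = £219,610
Administrative surcharge: 30% of £219,610 = £65,883
Total penalty: £219,610 + £65,883 = £285,493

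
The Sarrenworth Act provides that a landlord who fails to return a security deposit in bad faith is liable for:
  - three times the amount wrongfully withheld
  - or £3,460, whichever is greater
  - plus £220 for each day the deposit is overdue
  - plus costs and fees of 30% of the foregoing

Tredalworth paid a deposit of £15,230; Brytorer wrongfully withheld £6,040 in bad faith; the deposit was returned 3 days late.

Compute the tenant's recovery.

Trebled: 3 × £6,040 = £18,120
Minimum £3,460: £18,120 meets the minimum, no increase.
Late-return penalty: 3 × £220 = £660
Damages plus late penalty: £18,120 + £660 = £18,780
Costs and fees: 30% of £18,780 = £5,634
Total recovery: £18,780 + £5,634 = £24,414

£24,414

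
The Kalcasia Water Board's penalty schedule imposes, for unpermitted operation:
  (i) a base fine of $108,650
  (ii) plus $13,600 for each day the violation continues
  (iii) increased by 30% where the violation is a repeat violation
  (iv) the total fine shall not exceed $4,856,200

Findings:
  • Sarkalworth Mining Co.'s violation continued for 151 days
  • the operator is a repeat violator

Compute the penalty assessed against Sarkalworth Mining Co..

Per-day component: 151 × $13,600 = $2,053,600
Base plus per-day: $108,650 + $2,053,600 = $2,162,250
Enhancement: 30% of $2,162,250 = $648,675
Enhanced fine: $2,162,250 + $648,675 = $2,810,925
Cap at $4,856,200: $2,810,925 is within the cap, no reduction.

$2,810,925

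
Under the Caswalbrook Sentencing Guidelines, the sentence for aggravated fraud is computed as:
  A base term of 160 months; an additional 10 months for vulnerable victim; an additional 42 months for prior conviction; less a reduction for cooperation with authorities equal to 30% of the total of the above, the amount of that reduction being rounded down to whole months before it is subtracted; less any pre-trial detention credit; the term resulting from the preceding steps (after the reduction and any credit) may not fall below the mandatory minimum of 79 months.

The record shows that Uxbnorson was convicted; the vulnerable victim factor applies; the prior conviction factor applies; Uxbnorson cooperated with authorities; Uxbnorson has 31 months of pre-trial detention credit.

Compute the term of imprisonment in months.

Vulnerable victim enhancement: +10 months
Prior conviction enhancement: +42 months
Adjusted term: 160 months + 10 months + 42 months = 212 months
Cooperation with authorities reduction: 30% of 212 months = 63 months (rounded down)
After reduction: 212 − 63 = 149 months
Less pre-trial detention credit: 149 months − 31 months = 118 months
Minimum 79 months: 118 months meets the minimum, no increase.

118 months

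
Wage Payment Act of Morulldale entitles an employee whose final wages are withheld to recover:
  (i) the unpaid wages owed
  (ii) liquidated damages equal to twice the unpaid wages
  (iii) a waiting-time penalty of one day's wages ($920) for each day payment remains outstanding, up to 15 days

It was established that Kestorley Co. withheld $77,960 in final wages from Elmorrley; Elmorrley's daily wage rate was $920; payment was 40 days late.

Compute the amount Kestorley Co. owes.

Doubled: 2 × $77,960 = $155,920
Penalty days: min(40, 15) = 15
Waiting-time penalty: 15 × $920 = $13,800
Total award: $77,960 + $155,920 + $13,800 = $247,680

$247,680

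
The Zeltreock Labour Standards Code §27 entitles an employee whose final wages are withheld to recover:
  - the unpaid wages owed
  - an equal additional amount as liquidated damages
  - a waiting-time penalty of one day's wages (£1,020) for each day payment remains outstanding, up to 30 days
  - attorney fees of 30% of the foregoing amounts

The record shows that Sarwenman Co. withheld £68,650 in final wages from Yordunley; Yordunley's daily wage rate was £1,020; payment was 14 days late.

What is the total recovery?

Liquidated damages (equal amount): £68,650
Penalty days: min(14, 30) = 14
Waiting-time penalty: 14 × £1,020 = £14,280
Subtotal: £68,650 + £68,650 + £14,280 = £151,580
Attorney fees: 30% of £151,580 = £45,474
Total award: £151,580 + £45,474 = £197,054

£197,054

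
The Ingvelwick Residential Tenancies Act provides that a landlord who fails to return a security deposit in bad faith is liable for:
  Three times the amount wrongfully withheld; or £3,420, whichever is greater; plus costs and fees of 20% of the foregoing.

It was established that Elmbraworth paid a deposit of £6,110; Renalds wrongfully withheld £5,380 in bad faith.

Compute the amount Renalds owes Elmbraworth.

£19,368

Trebled: 3 × £5,380 = £16,140
Minimum £3,420: £16,140 meets the minimum, no increase.
Costs and fees: 20% of £16,140 = £3,228
Total recovery: £16,140 + £3,228 = £19,368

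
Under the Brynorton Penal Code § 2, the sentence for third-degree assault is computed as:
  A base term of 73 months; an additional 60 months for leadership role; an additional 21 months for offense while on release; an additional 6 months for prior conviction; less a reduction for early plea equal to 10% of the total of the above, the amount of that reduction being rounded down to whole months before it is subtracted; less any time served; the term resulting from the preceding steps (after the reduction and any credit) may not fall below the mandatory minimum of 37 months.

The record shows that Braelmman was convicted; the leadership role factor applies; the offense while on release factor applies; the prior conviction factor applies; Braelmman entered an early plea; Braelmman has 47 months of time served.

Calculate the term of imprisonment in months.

Sentence: 97 months

Leadership role enhancement: +60 months
Offense while on release enhancement: +21 months
Prior conviction enhancement: +6 months
Adjusted term: 73 months + 60 months + 21 months + 6 months = 160 months
Early plea reduction: 10% of 160 months = 16 months (rounded down)
After reduction: 160 − 16 = 144 months
Less time served: 144 months − 47 months = 97 months
Minimum 37 months: 97 months meets the minimum, no increase.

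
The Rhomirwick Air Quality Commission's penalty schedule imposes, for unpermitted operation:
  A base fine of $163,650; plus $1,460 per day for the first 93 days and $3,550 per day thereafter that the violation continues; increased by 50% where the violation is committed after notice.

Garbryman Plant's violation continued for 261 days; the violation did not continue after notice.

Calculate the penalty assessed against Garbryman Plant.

First 93 days: 93 × $1,460 = $135,780
Remaining days: (261 − 93) × $3,550 = $596,400
Per-day component: $135,780 + $596,400 = $732,180
Base plus per-day: $163,650 + $732,180 = $895,830
The violation did not continue after notice: no 50% increase.

$895,830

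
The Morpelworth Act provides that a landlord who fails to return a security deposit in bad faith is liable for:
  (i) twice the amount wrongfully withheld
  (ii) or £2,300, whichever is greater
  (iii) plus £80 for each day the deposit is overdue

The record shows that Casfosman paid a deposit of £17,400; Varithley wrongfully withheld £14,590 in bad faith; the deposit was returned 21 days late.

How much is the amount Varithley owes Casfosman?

£30,860

Doubled: 2 × £14,590 = £29,180
Minimum £2,300: £29,180 meets the minimum, no increase.
Late-return penalty: 21 × £80 = £1,680
Damages plus late penalty: £29,180 + £1,680 = £30,860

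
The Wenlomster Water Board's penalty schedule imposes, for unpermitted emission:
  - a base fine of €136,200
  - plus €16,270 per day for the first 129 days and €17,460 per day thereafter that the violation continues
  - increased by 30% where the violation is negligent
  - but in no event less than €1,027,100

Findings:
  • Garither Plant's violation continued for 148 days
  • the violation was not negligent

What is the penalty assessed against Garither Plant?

First 129 days: 129 × €16,270 = €2,098,830
Remaining days: (148 − 129) × €17,460 = €331,740
Per-day component: €2,098,830 + €331,740 = €2,430,570
Base plus per-day: €136,200 + €2,430,570 = €2,566,770
The violation was not negligent: no 30% increase.
Minimum €1,027,100: €2,566,770 meets the minimum, no increase.

€2,566,770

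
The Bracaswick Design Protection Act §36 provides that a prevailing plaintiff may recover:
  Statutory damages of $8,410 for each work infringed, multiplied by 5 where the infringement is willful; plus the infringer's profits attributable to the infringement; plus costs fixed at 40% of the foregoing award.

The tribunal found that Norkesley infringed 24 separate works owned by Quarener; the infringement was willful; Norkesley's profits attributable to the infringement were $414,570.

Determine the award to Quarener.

$1,993,278

Statutory damages: 24 × $8,410 = $201,840
Multiplied by 5: 5 × $201,840 = $1,009,200
Combined award: $1,009,200 + $414,570 = $1,423,770
Costs: 40% of $1,423,770 = $569,508
Award plus costs: $1,423,770 + $569,508 = $1,993,278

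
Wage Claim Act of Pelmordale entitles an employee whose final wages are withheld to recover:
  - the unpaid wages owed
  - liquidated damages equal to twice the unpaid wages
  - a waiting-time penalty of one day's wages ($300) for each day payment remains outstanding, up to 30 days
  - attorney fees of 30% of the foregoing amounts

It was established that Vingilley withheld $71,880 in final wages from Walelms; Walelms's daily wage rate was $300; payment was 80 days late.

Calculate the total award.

Doubled: 2 × $71,880 = $143,760
Penalty days: min(80, 30) = 30
Waiting-time penalty: 30 × $300 = $9,000
Subtotal: $71,880 + $143,760 + $9,000 = $224,640
Attorney fees: 30% of $224,640 = $67,392
Total award: $224,640 + $67,392 = $292,032

$292,032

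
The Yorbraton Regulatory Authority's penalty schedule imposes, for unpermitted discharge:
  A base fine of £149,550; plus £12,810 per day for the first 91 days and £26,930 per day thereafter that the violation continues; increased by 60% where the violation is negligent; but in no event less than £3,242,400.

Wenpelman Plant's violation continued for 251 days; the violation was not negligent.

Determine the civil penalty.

£5,624,060

First 91 days: 91 × £12,810 = £1,165,710
Remaining days: (251 − 91) × £26,930 = £4,308,800
Per-day component: £1,165,710 + £4,308,800 = £5,474,510
Base plus per-day: £149,550 + £5,474,510 = £5,624,060
The violation was not negligent: no 60% increase.
Minimum £3,242,400: £5,624,060 meets the minimum, no increase.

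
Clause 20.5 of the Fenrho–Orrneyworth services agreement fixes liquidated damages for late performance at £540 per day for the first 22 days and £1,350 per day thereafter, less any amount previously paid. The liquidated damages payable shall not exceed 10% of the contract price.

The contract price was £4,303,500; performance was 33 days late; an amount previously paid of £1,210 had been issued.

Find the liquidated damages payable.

£25,520

First 22 days: 22 × £540 = £11,880
Remaining days: (33 − 22) × £1,350 = £14,850
Accrued per-day damages: £11,880 + £14,850 = £26,730
Less amount previously paid: £26,730 − £1,210 = £25,520
Cap: 10% of £4,303,500 = £430,350
Cap at £430,350: £25,520 is within the cap, no reduction.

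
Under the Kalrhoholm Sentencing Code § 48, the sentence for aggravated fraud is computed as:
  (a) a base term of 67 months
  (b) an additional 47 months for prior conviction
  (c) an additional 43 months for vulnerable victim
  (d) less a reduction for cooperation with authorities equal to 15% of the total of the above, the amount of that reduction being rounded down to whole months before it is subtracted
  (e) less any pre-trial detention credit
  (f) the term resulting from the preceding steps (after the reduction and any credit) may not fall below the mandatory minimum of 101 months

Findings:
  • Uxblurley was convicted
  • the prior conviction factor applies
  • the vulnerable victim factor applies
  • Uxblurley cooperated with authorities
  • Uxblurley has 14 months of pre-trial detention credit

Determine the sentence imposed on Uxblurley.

120 months

Prior conviction enhancement: +47 months
Vulnerable victim enhancement: +43 months
Adjusted term: 67 months + 47 months + 43 months = 157 months
Cooperation with authorities reduction: 15% of 157 months = 23 months (rounded down)
After reduction: 157 − 23 = 134 months
Less pre-trial detention credit: 134 months − 14 months = 120 months
Minimum 101 months: 120 months meets the minimum, no increase.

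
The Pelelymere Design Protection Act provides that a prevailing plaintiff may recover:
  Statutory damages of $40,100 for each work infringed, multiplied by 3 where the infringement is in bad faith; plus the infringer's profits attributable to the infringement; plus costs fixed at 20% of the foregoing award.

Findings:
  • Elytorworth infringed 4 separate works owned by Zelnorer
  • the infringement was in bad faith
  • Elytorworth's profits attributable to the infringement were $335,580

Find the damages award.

$980,136

Statutory damages: 4 × $40,100 = $160,400
Trebled: 3 × $160,400 = $481,200
Combined award: $481,200 + $335,580 = $816,780
Costs: 20% of $816,780 = $163,356
Award plus costs: $816,780 + $163,356 = $980,136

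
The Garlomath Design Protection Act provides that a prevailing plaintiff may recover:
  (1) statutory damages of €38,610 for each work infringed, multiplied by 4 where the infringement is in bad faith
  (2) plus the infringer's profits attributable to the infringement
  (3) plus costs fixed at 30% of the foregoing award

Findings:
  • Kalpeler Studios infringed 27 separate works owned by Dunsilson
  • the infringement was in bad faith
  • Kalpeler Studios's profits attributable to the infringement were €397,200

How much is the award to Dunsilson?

Statutory damages: 27 × €38,610 = €1,042,470
Multiplied by 4: 4 × €1,042,470 = €4,169,880
Combined award: €4,169,880 + €397,200 = €4,567,080
Costs: 30% of €4,567,080 = €1,370,124
Award plus costs: €4,567,080 + €1,370,124 = €5,937,204

Award: €5,937,204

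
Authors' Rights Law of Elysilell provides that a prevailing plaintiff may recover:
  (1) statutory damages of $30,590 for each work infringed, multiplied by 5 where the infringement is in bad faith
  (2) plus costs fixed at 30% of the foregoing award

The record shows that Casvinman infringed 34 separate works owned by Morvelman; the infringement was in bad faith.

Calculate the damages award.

Statutory damages: 34 × $30,590 = $1,040,060
Multiplied by 5: 5 × $1,040,060 = $5,200,300
Costs: 30% of $5,200,300 = $1,560,090
Award plus costs: $5,200,300 + $1,560,090 = $6,760,390

$6,760,390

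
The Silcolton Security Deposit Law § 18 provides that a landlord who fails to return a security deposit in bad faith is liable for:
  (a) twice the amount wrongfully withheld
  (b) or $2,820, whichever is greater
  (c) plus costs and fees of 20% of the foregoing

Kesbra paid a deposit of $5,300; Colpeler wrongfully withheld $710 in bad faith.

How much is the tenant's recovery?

$3,384

Doubled: 2 × $710 = $1,420
Minimum $2,820: $1,420 is below the minimum → $2,820
Costs and fees: 20% of $2,820 = $564
Total recovery: $2,820 + $564 = $3,384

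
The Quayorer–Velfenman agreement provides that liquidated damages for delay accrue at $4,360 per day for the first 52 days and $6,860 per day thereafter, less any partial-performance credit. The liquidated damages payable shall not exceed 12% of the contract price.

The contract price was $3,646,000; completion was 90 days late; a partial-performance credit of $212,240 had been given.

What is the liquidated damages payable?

First 52 days: 52 × $4,360 = $226,720
Remaining days: (90 − 52) × $6,860 = $260,680
Accrued per-day damages: $226,720 + $260,680 = $487,400
Less partial-performance credit: $487,400 − $212,240 = $275,160
Cap: 12% of $3,646,000 = $437,520
Cap at $437,520: $275,160 is within the cap, no reduction.

$275,160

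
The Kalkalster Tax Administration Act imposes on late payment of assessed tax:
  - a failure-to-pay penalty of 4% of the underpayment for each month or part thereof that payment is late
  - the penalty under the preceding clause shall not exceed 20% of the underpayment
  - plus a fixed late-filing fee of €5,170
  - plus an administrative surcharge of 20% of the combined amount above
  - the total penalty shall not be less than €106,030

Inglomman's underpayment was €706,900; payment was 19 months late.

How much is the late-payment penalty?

€175,860

Accrued rate: 4% × 19 = 76%, capped at 20% → 20%
Failure-to-pay penalty: 20% of €706,900 = €141,380
Penalty before surcharge: €141,380 + €5,170 = €146,550
Administrative surcharge: 20% of €146,550 = €29,310
Total penalty: €146,550 + €29,310 = €175,860
Minimum €106,030: €175,860 meets the minimum, no increase.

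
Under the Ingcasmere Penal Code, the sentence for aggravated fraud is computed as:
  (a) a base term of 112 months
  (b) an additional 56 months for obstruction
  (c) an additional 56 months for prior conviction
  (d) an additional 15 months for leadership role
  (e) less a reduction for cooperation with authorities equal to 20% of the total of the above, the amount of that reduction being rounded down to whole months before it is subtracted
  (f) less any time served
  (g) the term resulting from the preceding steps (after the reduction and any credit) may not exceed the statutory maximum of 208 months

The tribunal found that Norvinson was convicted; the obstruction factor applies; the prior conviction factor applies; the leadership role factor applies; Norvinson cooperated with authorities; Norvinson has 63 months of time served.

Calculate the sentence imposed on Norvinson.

Obstruction enhancement: +56 months
Prior conviction enhancement: +56 months
Leadership role enhancement: +15 months
Adjusted term: 112 months + 56 months + 56 months + 15 months = 239 months
Cooperation with authorities reduction: 20% of 239 months = 47 months (rounded down)
After reduction: 239 − 47 = 192 months
Less time served: 192 months − 63 months = 129 months
Cap at 208 months: 129 months is within the cap, no reduction.

129 months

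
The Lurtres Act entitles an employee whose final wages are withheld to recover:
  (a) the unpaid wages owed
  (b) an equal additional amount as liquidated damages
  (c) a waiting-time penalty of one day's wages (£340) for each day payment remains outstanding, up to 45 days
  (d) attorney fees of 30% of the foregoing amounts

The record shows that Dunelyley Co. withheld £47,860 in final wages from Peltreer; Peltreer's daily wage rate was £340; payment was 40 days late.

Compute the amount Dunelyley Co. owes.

Liquidated damages (equal amount): £47,860
Penalty days: min(40, 45) = 40
Waiting-time penalty: 40 × £340 = £13,600
Subtotal: £47,860 + £47,860 + £13,600 = £109,320
Attorney fees: 30% of £109,320 = £32,796
Total award: £109,320 + £32,796 = £142,116

£142,116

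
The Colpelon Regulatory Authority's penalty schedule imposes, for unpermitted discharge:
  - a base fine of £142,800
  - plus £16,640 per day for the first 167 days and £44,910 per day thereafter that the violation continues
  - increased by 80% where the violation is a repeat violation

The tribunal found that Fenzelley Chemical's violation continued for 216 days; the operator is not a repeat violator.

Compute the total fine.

First 167 days: 167 × £16,640 = £2,778,880
Remaining days: (216 − 167) × £44,910 = £2,200,590
Per-day component: £2,778,880 + £2,200,590 = £4,979,470
Base plus per-day: £142,800 + £4,979,470 = £5,122,270
The operator is not a repeat violator: no 80% increase.

£5,122,270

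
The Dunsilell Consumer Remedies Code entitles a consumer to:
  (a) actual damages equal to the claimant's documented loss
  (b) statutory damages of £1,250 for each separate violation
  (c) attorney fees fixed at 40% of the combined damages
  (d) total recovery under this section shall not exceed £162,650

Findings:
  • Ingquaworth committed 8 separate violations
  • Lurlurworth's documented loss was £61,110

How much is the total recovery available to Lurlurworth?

£99,554

Statutory damages: 8 × £1,250 = £10,000
Combined damages: £61,110 + £10,000 = £71,110
Attorney fees: 40% of £71,110 = £28,444
Total before cap: £71,110 + £28,444 = £99,554
Cap at £162,650: £99,554 is within the cap, no reduction.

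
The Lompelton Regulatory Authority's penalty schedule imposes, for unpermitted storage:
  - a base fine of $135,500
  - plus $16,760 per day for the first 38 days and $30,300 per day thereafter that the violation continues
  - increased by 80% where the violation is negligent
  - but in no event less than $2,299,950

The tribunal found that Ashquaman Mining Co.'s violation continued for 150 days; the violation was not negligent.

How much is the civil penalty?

First 38 days: 38 × $16,760 = $636,880
Remaining days: (150 − 38) × $30,300 = $3,393,600
Per-day component: $636,880 + $3,393,600 = $4,030,480
Base plus per-day: $135,500 + $4,030,480 = $4,165,980
The violation was not negligent: no 80% increase.
Minimum $2,299,950: $4,165,980 meets the minimum, no increase.

$4,165,980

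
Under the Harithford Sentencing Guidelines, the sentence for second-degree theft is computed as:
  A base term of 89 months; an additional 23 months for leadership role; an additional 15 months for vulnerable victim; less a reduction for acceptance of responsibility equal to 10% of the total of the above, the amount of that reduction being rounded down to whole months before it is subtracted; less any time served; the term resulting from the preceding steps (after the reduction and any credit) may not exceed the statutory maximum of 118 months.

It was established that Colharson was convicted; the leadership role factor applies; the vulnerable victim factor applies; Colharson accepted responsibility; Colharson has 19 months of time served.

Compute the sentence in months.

Sentence: 96 months

Leadership role enhancement: +23 months
Vulnerable victim enhancement: +15 months
Adjusted term: 89 months + 23 months + 15 months = 127 months
Acceptance of responsibility reduction: 10% of 127 months = 12 months (rounded down)
After reduction: 127 − 12 = 115 months
Less time served: 115 months − 19 months = 96 months
Cap at 118 months: 96 months is within the cap, no reduction.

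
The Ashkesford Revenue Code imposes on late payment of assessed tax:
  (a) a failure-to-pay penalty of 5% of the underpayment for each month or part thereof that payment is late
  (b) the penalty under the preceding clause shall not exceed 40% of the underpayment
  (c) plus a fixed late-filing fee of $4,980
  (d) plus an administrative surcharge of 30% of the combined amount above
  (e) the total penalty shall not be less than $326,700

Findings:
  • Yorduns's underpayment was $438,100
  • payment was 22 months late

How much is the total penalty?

$326,700

Accrued rate: 5% × 22 = 110%, capped at 40% → 40%
Failure-to-pay penalty: 40% of $438,100 = $175,240
Penalty before surcharge: $175,240 + $4,980 = $180,220
Administrative surcharge: 30% of $180,220 = $54,066
Total penalty: $180,220 + $54,066 = $234,286
Minimum $326,700: $234,286 is below the minimum → $326,700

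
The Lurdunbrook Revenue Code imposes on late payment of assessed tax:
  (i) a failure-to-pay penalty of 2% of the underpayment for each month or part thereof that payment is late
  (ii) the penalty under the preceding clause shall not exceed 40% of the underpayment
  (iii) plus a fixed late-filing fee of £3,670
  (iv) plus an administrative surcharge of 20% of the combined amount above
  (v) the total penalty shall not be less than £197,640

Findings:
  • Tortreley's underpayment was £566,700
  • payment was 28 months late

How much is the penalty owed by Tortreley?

Accrued rate: 2% × 28 = 56%, capped at 40% → 40%
Failure-to-pay penalty: 40% of £566,700 = £226,680
Penalty before surcharge: £226,680 + £3,670 = £230,350
Administrative surcharge: 20% of £230,350 = £46,070
Total penalty: £230,350 + £46,070 = £276,420
Minimum £197,640: £276,420 meets the minimum, no increase.

£276,420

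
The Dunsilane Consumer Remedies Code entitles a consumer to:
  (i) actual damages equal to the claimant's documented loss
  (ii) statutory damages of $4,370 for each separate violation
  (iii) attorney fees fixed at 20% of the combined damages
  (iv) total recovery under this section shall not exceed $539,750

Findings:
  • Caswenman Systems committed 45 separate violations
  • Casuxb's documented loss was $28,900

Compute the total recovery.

$270,660

Statutory damages: 45 × $4,370 = $196,650
Combined damages: $28,900 + $196,650 = $225,550
Attorney fees: 20% of $225,550 = $45,110
Total before cap: $225,550 + $45,110 = $270,660
Cap at $539,750: $270,660 is within the cap, no reduction.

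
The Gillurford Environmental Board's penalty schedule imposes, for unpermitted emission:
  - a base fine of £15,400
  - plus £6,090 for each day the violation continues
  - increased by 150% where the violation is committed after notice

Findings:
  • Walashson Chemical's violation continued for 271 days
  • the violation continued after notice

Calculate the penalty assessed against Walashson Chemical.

Per-day component: 271 × £6,090 = £1,650,390
Base plus per-day: £15,400 + £1,650,390 = £1,665,790
Enhancement: 150% of £1,665,790 = £2,498,685
Enhanced fine: £1,665,790 + £2,498,685 = £4,164,475

Civil penalty: £4,164,475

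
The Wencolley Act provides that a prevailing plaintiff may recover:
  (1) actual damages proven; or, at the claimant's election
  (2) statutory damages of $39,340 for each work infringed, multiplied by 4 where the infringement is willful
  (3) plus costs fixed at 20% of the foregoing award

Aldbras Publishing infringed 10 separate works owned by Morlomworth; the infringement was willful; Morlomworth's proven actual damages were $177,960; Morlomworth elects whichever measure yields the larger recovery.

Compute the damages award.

Statutory damages: 10 × $39,340 = $393,400
Multiplied by 4: 4 × $393,400 = $1,573,600
Greater of actual damages ($177,960) or enhanced statutory damages ($1,573,600): $1,573,600
Costs: 20% of $1,573,600 = $314,720
Award plus costs: $1,573,600 + $314,720 = $1,888,320

Award: $1,888,320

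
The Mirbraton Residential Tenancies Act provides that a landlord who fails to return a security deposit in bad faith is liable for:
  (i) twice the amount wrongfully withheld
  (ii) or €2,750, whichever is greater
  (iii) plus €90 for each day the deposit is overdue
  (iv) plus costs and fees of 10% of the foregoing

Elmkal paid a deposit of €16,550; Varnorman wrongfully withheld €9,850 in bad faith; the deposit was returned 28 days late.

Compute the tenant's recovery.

€24,442

Doubled: 2 × €9,850 = €19,700
Minimum €2,750: €19,700 meets the minimum, no increase.
Late-return penalty: 28 × €90 = €2,520
Damages plus late penalty: €19,700 + €2,520 = €22,220
Costs and fees: 10% of €22,220 = €2,222
Total recovery: €22,220 + €2,222 = €24,442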